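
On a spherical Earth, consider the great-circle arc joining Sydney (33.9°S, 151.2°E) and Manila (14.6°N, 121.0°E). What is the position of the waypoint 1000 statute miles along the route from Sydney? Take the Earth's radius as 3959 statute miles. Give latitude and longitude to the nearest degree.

≈ (22°S, 142°E)

Write both endpoints as unit vectors p₁, p₂ with components (cos φ cos λ, cos φ sin λ, sin φ).
The central angle between the endpoints is δ = arccos(p₁·p₂) ≈ 0.984 rad (56.4°). The total great-circle distance is δ·R ≈ 0.984 × 3959 ≈ 3896 mi, so the target fraction is f = 1000/3896 ≈ 0.257.
Interpolate at f ≈ 0.257 with slerp weights a = sin((1−f)δ)/sin δ ≈ 0.802, b = sin(fδ)/sin δ ≈ 0.300.
p = a·p₁ + b·p₂ ≈ (-0.733, 0.570, -0.372); φ = arcsin(p_z) ≈ -21.82°, λ = atan2(p_y, p_x) ≈ 142.15°.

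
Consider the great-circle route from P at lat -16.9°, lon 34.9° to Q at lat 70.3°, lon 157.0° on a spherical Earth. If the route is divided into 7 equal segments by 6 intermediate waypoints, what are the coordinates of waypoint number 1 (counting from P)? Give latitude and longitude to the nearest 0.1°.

≈ lat -1.1°, lon 40.1°

Write both endpoints as unit vectors p₁, p₂ with components (cos φ cos λ, cos φ sin λ, sin φ).
The central angle between the endpoints is δ = arccos(p₁·p₂) ≈ 2.032 rad (116.4°).
Interpolate at f = 1/7 with slerp weights a = sin((1−f)δ)/sin δ ≈ 1.100, b = sin(fδ)/sin δ ≈ 0.320.
p = a·p₁ + b·p₂ ≈ (0.764, 0.645, -0.019); φ = arcsin(p_z) ≈ -1.09°, λ = atan2(p_y, p_x) ≈ 40.14°.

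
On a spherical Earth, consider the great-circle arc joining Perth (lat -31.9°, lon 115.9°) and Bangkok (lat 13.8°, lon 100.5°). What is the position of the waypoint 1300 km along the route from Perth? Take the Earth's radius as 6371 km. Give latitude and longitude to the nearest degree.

Write both endpoints as unit vectors p₁, p₂ with components (cos φ cos λ, cos φ sin λ, sin φ).
The central angle between the endpoints is δ = arccos(p₁·p₂) ≈ 0.838 rad (48.0°). The total great-circle distance is δ·R ≈ 0.838 × 6371 ≈ 5340 km, so the target fraction is f = 1300/5340 ≈ 0.243.
Interpolate at f ≈ 0.243 with slerp weights a = sin((1−f)δ)/sin δ ≈ 0.797, b = sin(fδ)/sin δ ≈ 0.273.
p = a·p₁ + b·p₂ ≈ (-0.344, 0.869, -0.356); φ = arcsin(p_z) ≈ -20.86°, λ = atan2(p_y, p_x) ≈ 111.59°.

≈ lat -21°, lon 112°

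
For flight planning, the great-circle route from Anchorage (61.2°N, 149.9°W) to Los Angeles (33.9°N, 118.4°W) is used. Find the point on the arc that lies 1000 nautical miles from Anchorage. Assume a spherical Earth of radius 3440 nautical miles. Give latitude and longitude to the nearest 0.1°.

≈ (48.8°N, 130.1°W)

Write both endpoints as unit vectors p₁, p₂ with components (cos φ cos λ, cos φ sin λ, sin φ).
The central angle between the endpoints is δ = arccos(p₁·p₂) ≈ 0.592 rad (33.9°). The total great-circle distance is δ·R ≈ 0.592 × 3440 ≈ 2037 nmi, so the target fraction is f = 1000/2037 ≈ 0.491.
Interpolate at f ≈ 0.491 with slerp weights a = sin((1−f)δ)/sin δ ≈ 0.532, b = sin(fδ)/sin δ ≈ 0.513.
p = a·p₁ + b·p₂ ≈ (-0.424, -0.503, 0.753); φ = arcsin(p_z) ≈ 48.82°, λ = atan2(p_y, p_x) ≈ -130.13°.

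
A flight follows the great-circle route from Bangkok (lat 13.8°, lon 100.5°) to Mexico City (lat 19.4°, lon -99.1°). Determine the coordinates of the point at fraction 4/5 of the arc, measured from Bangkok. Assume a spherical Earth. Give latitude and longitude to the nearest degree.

Convert each endpoint to a unit vector on the sphere (x = cos φ cos λ, y = cos φ sin λ, z = sin φ).
The central angle between the endpoints is δ = arccos(p₁·p₂) ≈ 2.471 rad (141.6°).
Interpolate at f = 4/5 with slerp weights a = sin((1−f)δ)/sin δ ≈ 0.764, b = sin(fδ)/sin δ ≈ 1.479.
p = a·p₁ + b·p₂ ≈ (-0.356, -0.648, 0.673); φ = arcsin(p_z) ≈ 42.33°, λ = atan2(p_y, p_x) ≈ -118.77°.

≈ lat 42°, lon -119°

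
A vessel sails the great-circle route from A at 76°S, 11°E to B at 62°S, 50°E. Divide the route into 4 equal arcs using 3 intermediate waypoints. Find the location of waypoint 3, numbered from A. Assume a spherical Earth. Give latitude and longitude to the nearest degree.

≈ 66°S, 45°E

Convert each endpoint to a unit vector on the sphere (x = cos φ cos λ, y = cos φ sin λ, z = sin φ).
The central angle between the endpoints is δ = arccos(p₁·p₂) ≈ 0.333 rad (19.1°).
Interpolate at f = 3/4 with slerp weights a = sin((1−f)δ)/sin δ ≈ 0.254, b = sin(fδ)/sin δ ≈ 0.756.
p = a·p₁ + b·p₂ ≈ (0.289, 0.284, -0.914); φ = arcsin(p_z) ≈ -66.13°, λ = atan2(p_y, p_x) ≈ 44.51°.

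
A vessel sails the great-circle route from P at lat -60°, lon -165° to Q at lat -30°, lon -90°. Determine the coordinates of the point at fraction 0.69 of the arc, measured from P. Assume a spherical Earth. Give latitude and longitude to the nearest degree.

≈ lat -44°, lon -104°

The haversine formula gives a central angle δ ≈ 0.994 rad (57.0°) between the endpoints.
Interpolate at f = 0.69 with slerp weights a = sin((1−f)δ)/sin δ ≈ 0.362, b = sin(fδ)/sin δ ≈ 0.756.
p = a·p₁ + b·p₂ ≈ (-0.175, -0.701, -0.691); φ = arcsin(p_z) ≈ -43.72°, λ = atan2(p_y, p_x) ≈ -103.99°.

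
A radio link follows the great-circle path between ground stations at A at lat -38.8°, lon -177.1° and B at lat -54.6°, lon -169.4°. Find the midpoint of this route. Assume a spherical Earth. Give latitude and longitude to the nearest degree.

≈ lat -47°, lon -174°

From cos δ = sin φ₁ sin φ₂ + cos φ₁ cos φ₂ cos Δλ, the central angle is δ ≈ 0.290 rad (16.6°).
Interpolate at f = 1/2 with slerp weights a = sin((1−f)δ)/sin δ ≈ 0.505, b = sin(fδ)/sin δ ≈ 0.505.
p = a·p₁ + b·p₂ ≈ (-0.681, -0.074, -0.729); φ = arcsin(p_z) ≈ -46.76°, λ = atan2(p_y, p_x) ≈ -173.82°.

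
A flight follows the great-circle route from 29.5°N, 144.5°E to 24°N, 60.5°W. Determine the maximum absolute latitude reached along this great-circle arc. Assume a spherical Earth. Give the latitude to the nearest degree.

The great circle lies in the plane with unit normal n̂ = (p₁ × p₂)/|p₁ × p₂|.
Here n̂_z ≈ +0.393; the vertex latitude is φ_max = arccos|n̂_z| ≈ 66.8°.
Check via Clairaut: cos φ_max = |cos φ₁| · sin C = cos(29.5°)·sin(26.9°) ≈ 0.393, again giving ≈ 66.8°.

≈ 67°N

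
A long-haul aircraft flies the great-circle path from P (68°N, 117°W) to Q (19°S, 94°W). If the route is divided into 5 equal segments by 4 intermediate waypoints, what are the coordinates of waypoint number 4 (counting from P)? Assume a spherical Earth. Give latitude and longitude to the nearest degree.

≈ (1°S, 97°W)

Convert each endpoint to a unit vector on the sphere (x = cos φ cos λ, y = cos φ sin λ, z = sin φ).
The central angle between the endpoints is δ = arccos(p₁·p₂) ≈ 1.547 rad (88.6°).
Interpolate at f = 4/5 with slerp weights a = sin((1−f)δ)/sin δ ≈ 0.305, b = sin(fδ)/sin δ ≈ 0.945.
p = a·p₁ + b·p₂ ≈ (-0.114, -0.993, -0.025); φ = arcsin(p_z) ≈ -1.45°, λ = atan2(p_y, p_x) ≈ -96.56°.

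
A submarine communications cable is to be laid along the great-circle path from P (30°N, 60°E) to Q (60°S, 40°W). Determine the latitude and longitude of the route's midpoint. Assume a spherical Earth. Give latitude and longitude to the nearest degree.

Write both endpoints as unit vectors p₁, p₂ with components (cos φ cos λ, cos φ sin λ, sin φ).
The central angle between the endpoints is δ = arccos(p₁·p₂) ≈ 2.104 rad (120.5°).
Interpolate at f = 1/2 with slerp weights a = sin((1−f)δ)/sin δ ≈ 1.008, b = sin(fδ)/sin δ ≈ 1.008.
p = a·p₁ + b·p₂ ≈ (0.823, 0.432, -0.369); φ = arcsin(p_z) ≈ -21.66°, λ = atan2(p_y, p_x) ≈ 27.71°.

≈ (22°S, 28°E)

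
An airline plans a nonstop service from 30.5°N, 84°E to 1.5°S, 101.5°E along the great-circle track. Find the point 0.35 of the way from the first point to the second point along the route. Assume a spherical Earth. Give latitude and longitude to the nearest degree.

≈ 19°N, 91°E

Write both endpoints as unit vectors p₁, p₂ with components (cos φ cos λ, cos φ sin λ, sin φ).
The central angle between the endpoints is δ = arccos(p₁·p₂) ≈ 0.630 rad (36.1°).
Interpolate at f = 0.35 with slerp weights a = sin((1−f)δ)/sin δ ≈ 0.676, b = sin(fδ)/sin δ ≈ 0.371.
p = a·p₁ + b·p₂ ≈ (-0.013, 0.943, 0.333); φ = arcsin(p_z) ≈ 19.47°, λ = atan2(p_y, p_x) ≈ 90.80°.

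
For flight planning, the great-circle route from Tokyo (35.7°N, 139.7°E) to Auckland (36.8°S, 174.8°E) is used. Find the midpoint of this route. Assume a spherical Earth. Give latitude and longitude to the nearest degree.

≈ 1°S, 157°E

Convert each endpoint to a unit vector on the sphere (x = cos φ cos λ, y = cos φ sin λ, z = sin φ).
The central angle between the endpoints is δ = arccos(p₁·p₂) ≈ 1.387 rad (79.5°).
Interpolate at f = 1/2 with slerp weights a = sin((1−f)δ)/sin δ ≈ 0.650, b = sin(fδ)/sin δ ≈ 0.650.
p = a·p₁ + b·p₂ ≈ (-0.921, 0.389, -0.010); φ = arcsin(p_z) ≈ -0.58°, λ = atan2(p_y, p_x) ≈ 157.12°.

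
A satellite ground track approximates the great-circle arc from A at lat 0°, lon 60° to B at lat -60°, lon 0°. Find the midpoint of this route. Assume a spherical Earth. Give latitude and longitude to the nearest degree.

≈ lat -33°, lon 41°

Write both endpoints as unit vectors p₁, p₂ with components (cos φ cos λ, cos φ sin λ, sin φ).
The central angle between the endpoints is δ = arccos(p₁·p₂) ≈ 1.318 rad (75.5°).
Interpolate at f = 1/2 with slerp weights a = sin((1−f)δ)/sin δ ≈ 0.632, b = sin(fδ)/sin δ ≈ 0.632.
p = a·p₁ + b·p₂ ≈ (0.632, 0.548, -0.548); φ = arcsin(p_z) ≈ -33.21°, λ = atan2(p_y, p_x) ≈ 40.89°.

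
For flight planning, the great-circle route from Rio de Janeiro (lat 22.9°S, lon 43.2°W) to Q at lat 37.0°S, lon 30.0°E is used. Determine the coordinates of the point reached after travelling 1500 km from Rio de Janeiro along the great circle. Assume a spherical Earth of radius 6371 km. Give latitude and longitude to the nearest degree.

≈ lat 29°S, lon 30°W

Write both endpoints as unit vectors p₁, p₂ with components (cos φ cos λ, cos φ sin λ, sin φ).
The central angle between the endpoints is δ = arccos(p₁·p₂) ≈ 1.108 rad (63.5°). The total great-circle distance is δ·R ≈ 1.108 × 6371 ≈ 7056 km, so the target fraction is f = 1500/7056 ≈ 0.213.
Interpolate at f ≈ 0.213 with slerp weights a = sin((1−f)δ)/sin δ ≈ 0.856, b = sin(fδ)/sin δ ≈ 0.261.
p = a·p₁ + b·p₂ ≈ (0.755, -0.436, -0.490); φ = arcsin(p_z) ≈ -29.34°, λ = atan2(p_y, p_x) ≈ -29.98°.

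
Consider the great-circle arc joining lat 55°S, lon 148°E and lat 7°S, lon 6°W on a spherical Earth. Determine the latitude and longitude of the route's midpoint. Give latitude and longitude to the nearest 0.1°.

Convert each endpoint to a unit vector on the sphere (x = cos φ cos λ, y = cos φ sin λ, z = sin φ).
The central angle between the endpoints is δ = arccos(p₁·p₂) ≈ 1.995 rad (114.3°).
Interpolate at f = 1/2 with slerp weights a = sin((1−f)δ)/sin δ ≈ 0.922, b = sin(fδ)/sin δ ≈ 0.922.
p = a·p₁ + b·p₂ ≈ (0.462, 0.185, -0.868); φ = arcsin(p_z) ≈ -60.19°, λ = atan2(p_y, p_x) ≈ 21.79°.

≈ lat 60.2°S, lon 21.8°E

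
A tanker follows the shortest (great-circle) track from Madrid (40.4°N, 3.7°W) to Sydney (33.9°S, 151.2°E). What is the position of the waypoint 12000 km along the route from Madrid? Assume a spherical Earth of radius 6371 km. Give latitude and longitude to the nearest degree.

≈ 4°S, 106°E

Convert each endpoint to a unit vector on the sphere (x = cos φ cos λ, y = cos φ sin λ, z = sin φ).
The central angle between the endpoints is δ = arccos(p₁·p₂) ≈ 2.776 rad (159.0°). The total great-circle distance is δ·R ≈ 2.776 × 6371 ≈ 17685 km, so the target fraction is f = 12000/17685 ≈ 0.679.
Interpolate at f ≈ 0.679 with slerp weights a = sin((1−f)δ)/sin δ ≈ 2.177, b = sin(fδ)/sin δ ≈ 2.661.
p = a·p₁ + b·p₂ ≈ (-0.281, 0.957, -0.073); φ = arcsin(p_z) ≈ -4.18°, λ = atan2(p_y, p_x) ≈ 106.35°.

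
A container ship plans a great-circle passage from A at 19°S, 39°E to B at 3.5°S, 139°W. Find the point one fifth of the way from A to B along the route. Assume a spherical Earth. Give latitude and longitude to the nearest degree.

From cos δ = sin φ₁ sin φ₂ + cos φ₁ cos φ₂ cos Δλ, the central angle is δ ≈ 2.747 rad (157.4°).
Interpolate at f = 1/5 with slerp weights a = sin((1−f)δ)/sin δ ≈ 2.108, b = sin(fδ)/sin δ ≈ 1.360.
p = a·p₁ + b·p₂ ≈ (0.525, 0.364, -0.769); φ = arcsin(p_z) ≈ -50.30°, λ = atan2(p_y, p_x) ≈ 34.75°.

≈ 50°S, 35°E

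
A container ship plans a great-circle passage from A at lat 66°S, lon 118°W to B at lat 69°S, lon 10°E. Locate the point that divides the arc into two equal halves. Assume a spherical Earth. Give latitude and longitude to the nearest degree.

≈ lat 80°S, lon 61°W

From cos δ = sin φ₁ sin φ₂ + cos φ₁ cos φ₂ cos Δλ, the central angle is δ ≈ 0.703 rad (40.3°).
Interpolate at f = 1/2 with slerp weights a = sin((1−f)δ)/sin δ ≈ 0.533, b = sin(fδ)/sin δ ≈ 0.533.
p = a·p₁ + b·p₂ ≈ (0.086, -0.158, -0.984); φ = arcsin(p_z) ≈ -79.62°, λ = atan2(p_y, p_x) ≈ -61.39°.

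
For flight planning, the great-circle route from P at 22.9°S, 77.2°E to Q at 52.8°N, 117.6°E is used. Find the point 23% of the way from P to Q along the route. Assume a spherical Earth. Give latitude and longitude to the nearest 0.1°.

≈ 5.1°S, 84.7°E

The haversine formula gives a central angle δ ≈ 1.456 rad (83.4°) between the endpoints.
Interpolate at f = 0.23 with slerp weights a = sin((1−f)δ)/sin δ ≈ 0.907, b = sin(fδ)/sin δ ≈ 0.331.
p = a·p₁ + b·p₂ ≈ (0.092, 0.992, -0.089); φ = arcsin(p_z) ≈ -5.12°, λ = atan2(p_y, p_x) ≈ 84.68°.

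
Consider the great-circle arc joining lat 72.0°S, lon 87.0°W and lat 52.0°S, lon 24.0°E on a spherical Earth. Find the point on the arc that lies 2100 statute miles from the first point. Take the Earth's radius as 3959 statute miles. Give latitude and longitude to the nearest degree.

Convert each endpoint to a unit vector on the sphere (x = cos φ cos λ, y = cos φ sin λ, z = sin φ).
The central angle between the endpoints is δ = arccos(p₁·p₂) ≈ 0.821 rad (47.1°). The total great-circle distance is δ·R ≈ 0.821 × 3959 ≈ 3252 mi, so the target fraction is f = 2100/3252 ≈ 0.646.
Interpolate at f ≈ 0.646 with slerp weights a = sin((1−f)δ)/sin δ ≈ 0.392, b = sin(fδ)/sin δ ≈ 0.691.
p = a·p₁ + b·p₂ ≈ (0.395, 0.052, -0.917); φ = arcsin(p_z) ≈ -66.52°, λ = atan2(p_y, p_x) ≈ 7.52°.

≈ lat 67°S, lon 8°E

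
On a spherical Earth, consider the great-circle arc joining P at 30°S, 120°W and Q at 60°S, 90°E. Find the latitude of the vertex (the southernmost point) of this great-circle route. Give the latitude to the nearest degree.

≈ 77°S

The great circle lies in the plane with unit normal n̂ = (p₁ × p₂)/|p₁ × p₂|.
Here n̂_z ≈ -0.217; the vertex latitude is φ_max = arccos|n̂_z| ≈ 77.5°.
Check via Clairaut: cos φ_max = |cos φ₁| · sin C = cos(30.0°)·sin(165.5°) ≈ 0.217, again giving ≈ 77.5°.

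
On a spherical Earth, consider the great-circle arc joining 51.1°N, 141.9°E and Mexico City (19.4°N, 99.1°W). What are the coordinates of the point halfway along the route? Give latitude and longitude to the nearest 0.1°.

Write both endpoints as unit vectors p₁, p₂ with components (cos φ cos λ, cos φ sin λ, sin φ).
The central angle between the endpoints is δ = arccos(p₁·p₂) ≈ 1.599 rad (91.6°).
Interpolate at f = 1/2 with slerp weights a = sin((1−f)δ)/sin δ ≈ 0.717, b = sin(fδ)/sin δ ≈ 0.717.
p = a·p₁ + b·p₂ ≈ (-0.462, -0.390, 0.797); φ = arcsin(p_z) ≈ 52.81°, λ = atan2(p_y, p_x) ≈ -139.79°.

≈ 52.8°N, 139.8°W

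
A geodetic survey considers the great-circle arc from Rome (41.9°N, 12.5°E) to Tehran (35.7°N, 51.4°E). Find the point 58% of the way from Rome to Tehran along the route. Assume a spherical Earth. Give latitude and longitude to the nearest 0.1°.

≈ 39.9°N, 36.0°E

Write both endpoints as unit vectors p₁, p₂ with components (cos φ cos λ, cos φ sin λ, sin φ).
The central angle between the endpoints is δ = arccos(p₁·p₂) ≈ 0.535 rad (30.7°).
Interpolate at f = 0.58 with slerp weights a = sin((1−f)δ)/sin δ ≈ 0.437, b = sin(fδ)/sin δ ≈ 0.599.
p = a·p₁ + b·p₂ ≈ (0.621, 0.451, 0.641); φ = arcsin(p_z) ≈ 39.89°, λ = atan2(p_y, p_x) ≈ 35.96°.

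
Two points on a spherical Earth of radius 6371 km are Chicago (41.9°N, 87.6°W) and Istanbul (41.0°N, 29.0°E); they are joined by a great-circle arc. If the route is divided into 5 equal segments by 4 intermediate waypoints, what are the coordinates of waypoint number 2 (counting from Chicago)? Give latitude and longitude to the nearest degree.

From cos δ = sin φ₁ sin φ₂ + cos φ₁ cos φ₂ cos Δλ, the central angle is δ ≈ 1.383 rad (79.2°).
Interpolate at f = 2/5 with slerp weights a = sin((1−f)δ)/sin δ ≈ 0.751, b = sin(fδ)/sin δ ≈ 0.535.
p = a·p₁ + b·p₂ ≈ (0.376, -0.363, 0.852); φ = arcsin(p_z) ≈ 58.48°, λ = atan2(p_y, p_x) ≈ -43.94°.

≈ (58°N, 44°W)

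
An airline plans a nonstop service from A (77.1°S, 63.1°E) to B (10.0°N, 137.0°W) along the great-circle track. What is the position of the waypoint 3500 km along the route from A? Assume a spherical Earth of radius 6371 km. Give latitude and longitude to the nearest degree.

≈ (70°S, 151°W)

Convert each endpoint to a unit vector on the sphere (x = cos φ cos λ, y = cos φ sin λ, z = sin φ).
The central angle between the endpoints is δ = arccos(p₁·p₂) ≈ 1.956 rad (112.1°). The total great-circle distance is δ·R ≈ 1.956 × 6371 ≈ 12462 km, so the target fraction is f = 3500/12462 ≈ 0.281.
Interpolate at f ≈ 0.281 with slerp weights a = sin((1−f)δ)/sin δ ≈ 1.065, b = sin(fδ)/sin δ ≈ 0.563.
p = a·p₁ + b·p₂ ≈ (-0.298, -0.166, -0.940); φ = arcsin(p_z) ≈ -70.03°, λ = atan2(p_y, p_x) ≈ -150.83°.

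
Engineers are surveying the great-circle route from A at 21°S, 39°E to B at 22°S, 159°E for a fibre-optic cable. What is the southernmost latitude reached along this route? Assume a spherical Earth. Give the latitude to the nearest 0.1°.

≈ 38.2°S

The great circle lies in the plane with unit normal n̂ = (p₁ × p₂)/|p₁ × p₂|.
Here n̂_z ≈ +0.785; the vertex latitude is φ_max = arccos|n̂_z| ≈ 38.2°.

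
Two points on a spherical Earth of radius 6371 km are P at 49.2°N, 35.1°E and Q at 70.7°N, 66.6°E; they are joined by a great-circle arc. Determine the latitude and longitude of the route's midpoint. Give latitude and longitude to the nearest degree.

≈ 61°N, 46°E

Write both endpoints as unit vectors p₁, p₂ with components (cos φ cos λ, cos φ sin λ, sin φ).
The central angle between the endpoints is δ = arccos(p₁·p₂) ≈ 0.454 rad (26.0°).
Interpolate at f = 1/2 with slerp weights a = sin((1−f)δ)/sin δ ≈ 0.513, b = sin(fδ)/sin δ ≈ 0.513.
p = a·p₁ + b·p₂ ≈ (0.342, 0.348, 0.873); φ = arcsin(p_z) ≈ 60.79°, λ = atan2(p_y, p_x) ≈ 45.56°.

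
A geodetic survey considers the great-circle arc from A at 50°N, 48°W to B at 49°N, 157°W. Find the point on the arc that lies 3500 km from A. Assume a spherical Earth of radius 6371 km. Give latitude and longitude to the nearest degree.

Convert each endpoint to a unit vector on the sphere (x = cos φ cos λ, y = cos φ sin λ, z = sin φ).
The central angle between the endpoints is δ = arccos(p₁·p₂) ≈ 1.114 rad (63.8°). The total great-circle distance is δ·R ≈ 1.114 × 6371 ≈ 7099 km, so the target fraction is f = 3500/7099 ≈ 0.493.
Interpolate at f ≈ 0.493 with slerp weights a = sin((1−f)δ)/sin δ ≈ 0.596, b = sin(fδ)/sin δ ≈ 0.582.
p = a·p₁ + b·p₂ ≈ (-0.095, -0.434, 0.896); φ = arcsin(p_z) ≈ 63.63°, λ = atan2(p_y, p_x) ≈ -102.32°.

≈ 64°N, 102°W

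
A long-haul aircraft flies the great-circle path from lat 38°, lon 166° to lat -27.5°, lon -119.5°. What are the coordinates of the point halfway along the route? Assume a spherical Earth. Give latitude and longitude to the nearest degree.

≈ lat 7°, lon -154°

Convert each endpoint to a unit vector on the sphere (x = cos φ cos λ, y = cos φ sin λ, z = sin φ).
The central angle between the endpoints is δ = arccos(p₁·p₂) ≈ 1.668 rad (95.6°).
Interpolate at f = 1/2 with slerp weights a = sin((1−f)δ)/sin δ ≈ 0.744, b = sin(fδ)/sin δ ≈ 0.744.
p = a·p₁ + b·p₂ ≈ (-0.894, -0.433, 0.115); φ = arcsin(p_z) ≈ 6.58°, λ = atan2(p_y, p_x) ≈ -154.18°.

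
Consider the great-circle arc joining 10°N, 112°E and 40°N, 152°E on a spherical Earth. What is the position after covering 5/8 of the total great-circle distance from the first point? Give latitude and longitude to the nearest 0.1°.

The haversine formula gives a central angle δ ≈ 0.810 rad (46.4°) between the endpoints.
Interpolate at f = 5/8 with slerp weights a = sin((1−f)δ)/sin δ ≈ 0.413, b = sin(fδ)/sin δ ≈ 0.669.
p = a·p₁ + b·p₂ ≈ (-0.605, 0.618, 0.502); φ = arcsin(p_z) ≈ 30.14°, λ = atan2(p_y, p_x) ≈ 134.41°.

≈ 30.1°N, 134.4°E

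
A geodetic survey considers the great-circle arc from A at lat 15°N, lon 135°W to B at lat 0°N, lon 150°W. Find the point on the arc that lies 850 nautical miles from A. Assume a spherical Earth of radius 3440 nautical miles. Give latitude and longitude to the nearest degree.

Write both endpoints as unit vectors p₁, p₂ with components (cos φ cos λ, cos φ sin λ, sin φ).
The central angle between the endpoints is δ = arccos(p₁·p₂) ≈ 0.368 rad (21.1°). The total great-circle distance is δ·R ≈ 0.368 × 3440 ≈ 1266 nmi, so the target fraction is f = 850/1266 ≈ 0.671.
Interpolate at f ≈ 0.671 with slerp weights a = sin((1−f)δ)/sin δ ≈ 0.335, b = sin(fδ)/sin δ ≈ 0.680.
p = a·p₁ + b·p₂ ≈ (-0.818, -0.569, 0.087); φ = arcsin(p_z) ≈ 4.98°, λ = atan2(p_y, p_x) ≈ -145.17°.

≈ lat 5°N, lon 145°W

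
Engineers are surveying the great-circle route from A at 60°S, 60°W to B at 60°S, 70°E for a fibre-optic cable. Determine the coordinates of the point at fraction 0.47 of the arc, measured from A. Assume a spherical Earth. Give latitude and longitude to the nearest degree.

≈ 76°S, 2°W

Convert each endpoint to a unit vector on the sphere (x = cos φ cos λ, y = cos φ sin λ, z = sin φ).
The central angle between the endpoints is δ = arccos(p₁·p₂) ≈ 0.941 rad (53.9°).
Interpolate at f = 0.47 with slerp weights a = sin((1−f)δ)/sin δ ≈ 0.592, b = sin(fδ)/sin δ ≈ 0.530.
p = a·p₁ + b·p₂ ≈ (0.239, -0.007, -0.971); φ = arcsin(p_z) ≈ -76.19°, λ = atan2(p_y, p_x) ≈ -1.79°.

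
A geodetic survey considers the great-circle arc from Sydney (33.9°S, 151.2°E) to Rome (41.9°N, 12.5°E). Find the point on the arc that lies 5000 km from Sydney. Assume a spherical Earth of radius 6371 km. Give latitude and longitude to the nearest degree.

Write both endpoints as unit vectors p₁, p₂ with components (cos φ cos λ, cos φ sin λ, sin φ).
The central angle between the endpoints is δ = arccos(p₁·p₂) ≈ 2.562 rad (146.8°). The total great-circle distance is δ·R ≈ 2.562 × 6371 ≈ 16322 km, so the target fraction is f = 5000/16322 ≈ 0.306.
Interpolate at f ≈ 0.306 with slerp weights a = sin((1−f)δ)/sin δ ≈ 1.787, b = sin(fδ)/sin δ ≈ 1.290.
p = a·p₁ + b·p₂ ≈ (-0.362, 0.922, -0.135); φ = arcsin(p_z) ≈ -7.76°, λ = atan2(p_y, p_x) ≈ 111.44°.

≈ 8°S, 111°E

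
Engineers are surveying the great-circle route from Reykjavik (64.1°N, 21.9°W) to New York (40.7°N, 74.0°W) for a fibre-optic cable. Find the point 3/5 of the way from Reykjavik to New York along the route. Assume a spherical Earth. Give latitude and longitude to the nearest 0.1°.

≈ 52.5°N, 60.1°W

Write both endpoints as unit vectors p₁, p₂ with components (cos φ cos λ, cos φ sin λ, sin φ).
The central angle between the endpoints is δ = arccos(p₁·p₂) ≈ 0.660 rad (37.8°).
Interpolate at f = 3/5 with slerp weights a = sin((1−f)δ)/sin δ ≈ 0.426, b = sin(fδ)/sin δ ≈ 0.629.
p = a·p₁ + b·p₂ ≈ (0.304, -0.528, 0.793); φ = arcsin(p_z) ≈ 52.48°, λ = atan2(p_y, p_x) ≈ -60.06°.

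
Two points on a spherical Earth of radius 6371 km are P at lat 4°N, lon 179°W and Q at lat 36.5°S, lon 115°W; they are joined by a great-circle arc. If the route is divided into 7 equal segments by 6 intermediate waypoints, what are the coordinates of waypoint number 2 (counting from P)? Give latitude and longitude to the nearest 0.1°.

Convert each endpoint to a unit vector on the sphere (x = cos φ cos λ, y = cos φ sin λ, z = sin φ).
The central angle between the endpoints is δ = arccos(p₁·p₂) ≈ 1.256 rad (71.9°).
Interpolate at f = 2/7 with slerp weights a = sin((1−f)δ)/sin δ ≈ 0.822, b = sin(fδ)/sin δ ≈ 0.369.
p = a·p₁ + b·p₂ ≈ (-0.945, -0.283, -0.162); φ = arcsin(p_z) ≈ -9.34°, λ = atan2(p_y, p_x) ≈ -163.31°.

≈ lat 9.3°S, lon 163.3°W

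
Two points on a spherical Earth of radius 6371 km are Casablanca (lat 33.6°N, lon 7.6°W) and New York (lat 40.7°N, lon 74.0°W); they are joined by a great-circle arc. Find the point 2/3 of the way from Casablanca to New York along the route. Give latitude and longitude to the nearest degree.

Convert each endpoint to a unit vector on the sphere (x = cos φ cos λ, y = cos φ sin λ, z = sin φ).
The central angle between the endpoints is δ = arccos(p₁·p₂) ≈ 0.910 rad (52.1°).
Interpolate at f = 2/3 with slerp weights a = sin((1−f)δ)/sin δ ≈ 0.378, b = sin(fδ)/sin δ ≈ 0.722.
p = a·p₁ + b·p₂ ≈ (0.463, -0.568, 0.680); φ = arcsin(p_z) ≈ 42.87°, λ = atan2(p_y, p_x) ≈ -50.80°.

≈ lat 43°N, lon 51°W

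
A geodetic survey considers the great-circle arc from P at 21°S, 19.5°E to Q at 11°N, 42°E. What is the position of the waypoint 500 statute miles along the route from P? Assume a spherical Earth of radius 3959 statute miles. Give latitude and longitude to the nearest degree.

≈ 15°S, 24°E

Convert each endpoint to a unit vector on the sphere (x = cos φ cos λ, y = cos φ sin λ, z = sin φ).
The central angle between the endpoints is δ = arccos(p₁·p₂) ≈ 0.679 rad (38.9°). The total great-circle distance is δ·R ≈ 0.679 × 3959 ≈ 2688 mi, so the target fraction is f = 500/2688 ≈ 0.186.
Interpolate at f ≈ 0.186 with slerp weights a = sin((1−f)δ)/sin δ ≈ 0.836, b = sin(fδ)/sin δ ≈ 0.201.
p = a·p₁ + b·p₂ ≈ (0.882, 0.392, -0.261); φ = arcsin(p_z) ≈ -15.15°, λ = atan2(p_y, p_x) ≈ 23.98°.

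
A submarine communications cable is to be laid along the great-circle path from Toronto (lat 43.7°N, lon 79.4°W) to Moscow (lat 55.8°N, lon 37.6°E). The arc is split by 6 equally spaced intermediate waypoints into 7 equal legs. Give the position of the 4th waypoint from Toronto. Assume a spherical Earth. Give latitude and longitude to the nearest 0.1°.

The haversine formula gives a central angle δ ≈ 1.173 rad (67.2°) between the endpoints.
Interpolate at f = 4/7 with slerp weights a = sin((1−f)δ)/sin δ ≈ 0.523, b = sin(fδ)/sin δ ≈ 0.674.
p = a·p₁ + b·p₂ ≈ (0.370, -0.140, 0.919); φ = arcsin(p_z) ≈ 66.71°, λ = atan2(p_y, p_x) ≈ -20.79°.

≈ lat 66.7°N, lon 20.8°W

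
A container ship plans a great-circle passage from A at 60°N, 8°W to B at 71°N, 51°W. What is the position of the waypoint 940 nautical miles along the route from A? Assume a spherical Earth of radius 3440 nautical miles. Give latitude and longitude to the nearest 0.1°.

≈ 69.6°N, 37.8°W

From cos δ = sin φ₁ sin φ₂ + cos φ₁ cos φ₂ cos Δλ, the central angle is δ ≈ 0.354 rad (20.3°). The total great-circle distance is δ·R ≈ 0.354 × 3440 ≈ 1219 nmi, so the target fraction is f = 940/1219 ≈ 0.771.
Interpolate at f ≈ 0.771 with slerp weights a = sin((1−f)δ)/sin δ ≈ 0.233, b = sin(fδ)/sin δ ≈ 0.778.
p = a·p₁ + b·p₂ ≈ (0.275, -0.213, 0.938); φ = arcsin(p_z) ≈ 69.65°, λ = atan2(p_y, p_x) ≈ -37.78°.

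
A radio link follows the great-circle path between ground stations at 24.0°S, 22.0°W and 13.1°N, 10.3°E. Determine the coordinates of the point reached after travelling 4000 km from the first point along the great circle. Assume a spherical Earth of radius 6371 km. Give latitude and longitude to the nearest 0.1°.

Write both endpoints as unit vectors p₁, p₂ with components (cos φ cos λ, cos φ sin λ, sin φ).
The central angle between the endpoints is δ = arccos(p₁·p₂) ≈ 0.850 rad (48.7°). The total great-circle distance is δ·R ≈ 0.850 × 6371 ≈ 5416 km, so the target fraction is f = 4000/5416 ≈ 0.739.
Interpolate at f ≈ 0.739 with slerp weights a = sin((1−f)δ)/sin δ ≈ 0.293, b = sin(fδ)/sin δ ≈ 0.782.
p = a·p₁ + b·p₂ ≈ (0.998, 0.036, 0.058); φ = arcsin(p_z) ≈ 3.32°, λ = atan2(p_y, p_x) ≈ 2.05°.

≈ 3.3°N, 2.1°E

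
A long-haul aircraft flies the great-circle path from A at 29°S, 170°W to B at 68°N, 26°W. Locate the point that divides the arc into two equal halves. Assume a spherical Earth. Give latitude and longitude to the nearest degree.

Convert each endpoint to a unit vector on the sphere (x = cos φ cos λ, y = cos φ sin λ, z = sin φ).
The central angle between the endpoints is δ = arccos(p₁·p₂) ≈ 2.367 rad (135.6°).
Interpolate at f = 1/2 with slerp weights a = sin((1−f)δ)/sin δ ≈ 1.324, b = sin(fδ)/sin δ ≈ 1.324.
p = a·p₁ + b·p₂ ≈ (-0.694, -0.418, 0.586); φ = arcsin(p_z) ≈ 35.84°, λ = atan2(p_y, p_x) ≈ -148.93°.

≈ 36°N, 149°W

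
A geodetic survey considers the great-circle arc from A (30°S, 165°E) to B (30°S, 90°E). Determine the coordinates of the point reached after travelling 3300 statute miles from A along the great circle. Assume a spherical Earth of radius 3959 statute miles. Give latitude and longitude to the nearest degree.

Write both endpoints as unit vectors p₁, p₂ with components (cos φ cos λ, cos φ sin λ, sin φ).
The central angle between the endpoints is δ = arccos(p₁·p₂) ≈ 1.111 rad (63.6°). The total great-circle distance is δ·R ≈ 1.111 × 3959 ≈ 4397 mi, so the target fraction is f = 3300/4397 ≈ 0.751.
Interpolate at f ≈ 0.751 with slerp weights a = sin((1−f)δ)/sin δ ≈ 0.305, b = sin(fδ)/sin δ ≈ 0.826.
p = a·p₁ + b·p₂ ≈ (-0.255, 0.784, -0.566); φ = arcsin(p_z) ≈ -34.46°, λ = atan2(p_y, p_x) ≈ 108.04°.

≈ (34°S, 108°E)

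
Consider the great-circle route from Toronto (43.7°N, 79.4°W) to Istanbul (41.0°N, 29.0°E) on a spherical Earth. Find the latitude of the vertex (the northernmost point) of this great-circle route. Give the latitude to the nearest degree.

≈ 57°N

The great circle lies in the plane with unit normal n̂ = (p₁ × p₂)/|p₁ × p₂|.
Here n̂_z ≈ +0.539; the vertex latitude is φ_max = arccos|n̂_z| ≈ 57.4°.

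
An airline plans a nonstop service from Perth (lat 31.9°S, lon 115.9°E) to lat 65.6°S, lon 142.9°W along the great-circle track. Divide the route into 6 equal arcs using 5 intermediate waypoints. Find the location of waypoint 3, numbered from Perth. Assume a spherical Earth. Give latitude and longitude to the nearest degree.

≈ lat 59°S, lon 144°E

From cos δ = sin φ₁ sin φ₂ + cos φ₁ cos φ₂ cos Δλ, the central angle is δ ≈ 1.145 rad (65.6°).
Interpolate at f = 3/6 with slerp weights a = sin((1−f)δ)/sin δ ≈ 0.595, b = sin(fδ)/sin δ ≈ 0.595.
p = a·p₁ + b·p₂ ≈ (-0.417, 0.306, -0.856); φ = arcsin(p_z) ≈ -58.87°, λ = atan2(p_y, p_x) ≈ 143.70°.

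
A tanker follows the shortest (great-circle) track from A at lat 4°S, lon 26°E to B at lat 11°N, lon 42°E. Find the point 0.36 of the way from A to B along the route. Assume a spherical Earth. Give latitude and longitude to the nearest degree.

≈ lat 1°N, lon 32°E

From cos δ = sin φ₁ sin φ₂ + cos φ₁ cos φ₂ cos Δλ, the central angle is δ ≈ 0.382 rad (21.9°).
Interpolate at f = 0.36 with slerp weights a = sin((1−f)δ)/sin δ ≈ 0.649, b = sin(fδ)/sin δ ≈ 0.368.
p = a·p₁ + b·p₂ ≈ (0.850, 0.525, 0.025); φ = arcsin(p_z) ≈ 1.43°, λ = atan2(p_y, p_x) ≈ 31.71°.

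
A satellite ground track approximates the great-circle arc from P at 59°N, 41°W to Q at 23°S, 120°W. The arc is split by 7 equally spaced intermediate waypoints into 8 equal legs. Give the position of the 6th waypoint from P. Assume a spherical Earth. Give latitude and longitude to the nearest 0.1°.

Write both endpoints as unit vectors p₁, p₂ with components (cos φ cos λ, cos φ sin λ, sin φ).
The central angle between the endpoints is δ = arccos(p₁·p₂) ≈ 1.818 rad (104.1°).
Interpolate at f = 6/8 with slerp weights a = sin((1−f)δ)/sin δ ≈ 0.453, b = sin(fδ)/sin δ ≈ 1.009.
p = a·p₁ + b·p₂ ≈ (-0.289, -0.957, -0.006); φ = arcsin(p_z) ≈ -0.36°, λ = atan2(p_y, p_x) ≈ -106.77°.

≈ 0.4°S, 106.8°W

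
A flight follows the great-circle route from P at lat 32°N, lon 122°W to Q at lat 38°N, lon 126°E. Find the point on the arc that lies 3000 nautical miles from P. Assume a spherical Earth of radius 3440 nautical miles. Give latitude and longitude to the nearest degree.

Convert each endpoint to a unit vector on the sphere (x = cos φ cos λ, y = cos φ sin λ, z = sin φ).
The central angle between the endpoints is δ = arccos(p₁·p₂) ≈ 1.495 rad (85.6°). The total great-circle distance is δ·R ≈ 1.495 × 3440 ≈ 5142 nmi, so the target fraction is f = 3000/5142 ≈ 0.583.
Interpolate at f ≈ 0.583 with slerp weights a = sin((1−f)δ)/sin δ ≈ 0.585, b = sin(fδ)/sin δ ≈ 0.768.
p = a·p₁ + b·p₂ ≈ (-0.619, 0.069, 0.783); φ = arcsin(p_z) ≈ 51.51°, λ = atan2(p_y, p_x) ≈ 173.65°.

≈ lat 52°N, lon 174°E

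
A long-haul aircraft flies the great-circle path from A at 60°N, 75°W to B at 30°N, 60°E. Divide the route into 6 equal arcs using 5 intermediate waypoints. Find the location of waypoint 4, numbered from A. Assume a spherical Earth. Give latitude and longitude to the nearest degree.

≈ 55°N, 43°E

The haversine formula gives a central angle δ ≈ 1.444 rad (82.7°) between the endpoints.
Interpolate at f = 4/6 with slerp weights a = sin((1−f)δ)/sin δ ≈ 0.467, b = sin(fδ)/sin δ ≈ 0.827.
p = a·p₁ + b·p₂ ≈ (0.419, 0.395, 0.818); φ = arcsin(p_z) ≈ 54.86°, λ = atan2(p_y, p_x) ≈ 43.34°.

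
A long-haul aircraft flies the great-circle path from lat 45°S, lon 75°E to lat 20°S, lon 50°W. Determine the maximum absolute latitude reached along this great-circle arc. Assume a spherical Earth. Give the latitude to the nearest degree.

The great circle lies in the plane with unit normal n̂ = (p₁ × p₂)/|p₁ × p₂|.
Here n̂_z ≈ -0.550; the vertex latitude is φ_max = arccos|n̂_z| ≈ 56.7°.
Check via Clairaut: cos φ_max = |cos φ₁| · sin C = cos(45.0°)·sin(129.0°) ≈ 0.550, again giving ≈ 56.7°.

≈ 57°S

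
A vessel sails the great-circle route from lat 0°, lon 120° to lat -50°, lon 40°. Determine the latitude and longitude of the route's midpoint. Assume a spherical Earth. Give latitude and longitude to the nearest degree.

From cos δ = sin φ₁ sin φ₂ + cos φ₁ cos φ₂ cos Δλ, the central angle is δ ≈ 1.459 rad (83.6°).
Interpolate at f = 1/2 with slerp weights a = sin((1−f)δ)/sin δ ≈ 0.671, b = sin(fδ)/sin δ ≈ 0.671.
p = a·p₁ + b·p₂ ≈ (-0.005, 0.858, -0.514); φ = arcsin(p_z) ≈ -30.91°, λ = atan2(p_y, p_x) ≈ 90.34°.

≈ lat -31°, lon 90°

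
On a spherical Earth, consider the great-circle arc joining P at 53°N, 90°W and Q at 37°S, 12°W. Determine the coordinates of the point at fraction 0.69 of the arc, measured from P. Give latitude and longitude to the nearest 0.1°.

≈ 8.2°S, 33.6°W

Write both endpoints as unit vectors p₁, p₂ with components (cos φ cos λ, cos φ sin λ, sin φ).
The central angle between the endpoints is δ = arccos(p₁·p₂) ≈ 1.961 rad (112.4°).
Interpolate at f = 0.69 with slerp weights a = sin((1−f)δ)/sin δ ≈ 0.618, b = sin(fδ)/sin δ ≈ 1.056.
p = a·p₁ + b·p₂ ≈ (0.825, -0.547, -0.142); φ = arcsin(p_z) ≈ -8.17°, λ = atan2(p_y, p_x) ≈ -33.55°.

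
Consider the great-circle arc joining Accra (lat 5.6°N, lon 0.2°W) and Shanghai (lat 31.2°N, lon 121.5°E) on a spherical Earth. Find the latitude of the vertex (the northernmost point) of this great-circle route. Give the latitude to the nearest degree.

The great circle lies in the plane with unit normal n̂ = (p₁ × p₂)/|p₁ × p₂|.
Here n̂_z ≈ +0.789; the vertex latitude is φ_max = arccos|n̂_z| ≈ 37.9°.
Check via Clairaut: cos φ_max = |cos φ₁| · sin C = cos(5.6°)·sin(52.5°) ≈ 0.789, again giving ≈ 37.9°.

≈ 38°N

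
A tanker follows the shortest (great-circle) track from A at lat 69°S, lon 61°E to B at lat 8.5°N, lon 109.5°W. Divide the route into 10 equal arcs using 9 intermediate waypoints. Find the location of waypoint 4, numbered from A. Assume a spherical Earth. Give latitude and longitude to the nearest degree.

≈ lat 63°S, lon 101°W

From cos δ = sin φ₁ sin φ₂ + cos φ₁ cos φ₂ cos Δλ, the central angle is δ ≈ 2.080 rad (119.2°).
Interpolate at f = 4/10 with slerp weights a = sin((1−f)δ)/sin δ ≈ 1.086, b = sin(fδ)/sin δ ≈ 0.847.
p = a·p₁ + b·p₂ ≈ (-0.091, -0.449, -0.889); φ = arcsin(p_z) ≈ -62.74°, λ = atan2(p_y, p_x) ≈ -101.44°.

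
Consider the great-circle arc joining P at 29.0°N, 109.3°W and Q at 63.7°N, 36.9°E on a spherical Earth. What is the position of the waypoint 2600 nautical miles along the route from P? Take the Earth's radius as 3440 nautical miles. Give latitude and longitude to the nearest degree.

From cos δ = sin φ₁ sin φ₂ + cos φ₁ cos φ₂ cos Δλ, the central angle is δ ≈ 1.458 rad (83.5°). The total great-circle distance is δ·R ≈ 1.458 × 3440 ≈ 5015 nmi, so the target fraction is f = 2600/5015 ≈ 0.518.
Interpolate at f ≈ 0.518 with slerp weights a = sin((1−f)δ)/sin δ ≈ 0.650, b = sin(fδ)/sin δ ≈ 0.690.
p = a·p₁ + b·p₂ ≈ (0.057, -0.353, 0.934); φ = arcsin(p_z) ≈ 69.06°, λ = atan2(p_y, p_x) ≈ -80.88°.

≈ 69°N, 81°W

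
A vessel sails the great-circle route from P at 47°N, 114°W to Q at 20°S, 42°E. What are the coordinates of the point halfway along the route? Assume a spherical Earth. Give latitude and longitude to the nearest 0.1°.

≈ 42.8°N, 0.8°E

The haversine formula gives a central angle δ ≈ 2.560 rad (146.7°) between the endpoints.
Interpolate at f = 1/2 with slerp weights a = sin((1−f)δ)/sin δ ≈ 1.744, b = sin(fδ)/sin δ ≈ 1.744.
p = a·p₁ + b·p₂ ≈ (0.734, 0.010, 0.679); φ = arcsin(p_z) ≈ 42.76°, λ = atan2(p_y, p_x) ≈ 0.78°.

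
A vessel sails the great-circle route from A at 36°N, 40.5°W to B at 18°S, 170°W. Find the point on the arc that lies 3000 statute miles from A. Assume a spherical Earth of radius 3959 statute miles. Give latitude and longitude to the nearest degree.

≈ 30°N, 93°W

Convert each endpoint to a unit vector on the sphere (x = cos φ cos λ, y = cos φ sin λ, z = sin φ).
The central angle between the endpoints is δ = arccos(p₁·p₂) ≈ 2.306 rad (132.1°). The total great-circle distance is δ·R ≈ 2.306 × 3959 ≈ 9131 mi, so the target fraction is f = 3000/9131 ≈ 0.329.
Interpolate at f ≈ 0.329 with slerp weights a = sin((1−f)δ)/sin δ ≈ 1.348, b = sin(fδ)/sin δ ≈ 0.927.
p = a·p₁ + b·p₂ ≈ (-0.039, -0.862, 0.506); φ = arcsin(p_z) ≈ 30.41°, λ = atan2(p_y, p_x) ≈ -92.57°.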